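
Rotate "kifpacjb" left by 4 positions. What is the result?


Input: "kifpacjb", rotate left by 4
First 4 characters: "kifp"
Remaining characters: "acjb"
Concatenate remaining + first: "acjb" + "kifp" = "acjbkifp"

acjbkifp


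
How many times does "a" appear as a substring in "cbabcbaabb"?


Searching for "a" in "cbabcbaabb"
Scanning each position:
  Position 0: "c" => no
  Position 1: "b" => no
  Position 2: "a" => MATCH
  Position 3: "b" => no
  Position 4: "c" => no
  Position 5: "b" => no
  Position 6: "a" => MATCH
  Position 7: "a" => MATCH
  Position 8: "b" => no
  Position 9: "b" => no
Total occurrences: 3

3


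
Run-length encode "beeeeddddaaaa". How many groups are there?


Input: beeeeddddaaaa
Scanning for consecutive runs:
  Group 1: 'b' x 1 (positions 0-0)
  Group 2: 'e' x 4 (positions 1-4)
  Group 3: 'd' x 4 (positions 5-8)
  Group 4: 'a' x 4 (positions 9-12)
Total groups: 4

4


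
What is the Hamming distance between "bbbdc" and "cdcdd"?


Comparing "bbbdc" and "cdcdd" position by position:
  Position 0: 'b' vs 'c' => differ
  Position 1: 'b' vs 'd' => differ
  Position 2: 'b' vs 'c' => differ
  Position 3: 'd' vs 'd' => same
  Position 4: 'c' vs 'd' => differ
Total differences (Hamming distance): 4

4


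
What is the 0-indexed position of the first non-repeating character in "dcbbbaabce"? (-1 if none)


Input: dcbbbaabce
Character frequencies:
  'a': 2
  'b': 4
  'c': 2
  'd': 1
  'e': 1
Scanning left to right for freq == 1:
  Position 0 ('d'): unique! => answer = 0

0


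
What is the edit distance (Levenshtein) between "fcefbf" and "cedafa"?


Computing edit distance: "fcefbf" -> "cedafa"
DP table:
           c    e    d    a    f    a
      0    1    2    3    4    5    6
  f   1    1    2    3    4    4    5
  c   2    1    2    3    4    5    5
  e   3    2    1    2    3    4    5
  f   4    3    2    2    3    3    4
  b   5    4    3    3    3    4    4
  f   6    5    4    4    4    3    4
Edit distance = dp[6][6] = 4

4


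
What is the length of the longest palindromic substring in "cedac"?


Input: "cedac"
Checking substrings for palindromes:
  No multi-char palindromic substrings found
Longest palindromic substring: "c" with length 1

1


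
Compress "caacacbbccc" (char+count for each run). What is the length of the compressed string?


Input: caacacbbccc
Runs:
  'c' x 1 => "c1"
  'a' x 2 => "a2"
  'c' x 1 => "c1"
  'a' x 1 => "a1"
  'c' x 1 => "c1"
  'b' x 2 => "b2"
  'c' x 3 => "c3"
Compressed: "c1a2c1a1c1b2c3"
Compressed length: 14

14


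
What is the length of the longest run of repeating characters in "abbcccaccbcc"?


Input: "abbcccaccbcc"
Scanning for longest run:
  Position 1 ('b'): new char, reset run to 1
  Position 2 ('b'): continues run of 'b', length=2
  Position 3 ('c'): new char, reset run to 1
  Position 4 ('c'): continues run of 'c', length=2
  Position 5 ('c'): continues run of 'c', length=3
  Position 6 ('a'): new char, reset run to 1
  Position 7 ('c'): new char, reset run to 1
  Position 8 ('c'): continues run of 'c', length=2
  Position 9 ('b'): new char, reset run to 1
  Position 10 ('c'): new char, reset run to 1
  Position 11 ('c'): continues run of 'c', length=2
Longest run: 'c' with length 3

3


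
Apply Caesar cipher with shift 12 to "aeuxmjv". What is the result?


Caesar cipher: shift "aeuxmjv" by 12
  'a' (pos 0) + 12 = pos 12 = 'm'
  'e' (pos 4) + 12 = pos 16 = 'q'
  'u' (pos 20) + 12 = pos 6 = 'g'
  'x' (pos 23) + 12 = pos 9 = 'j'
  'm' (pos 12) + 12 = pos 24 = 'y'
  'j' (pos 9) + 12 = pos 21 = 'v'
  'v' (pos 21) + 12 = pos 7 = 'h'
Result: mqgjyvh

mqgjyvh


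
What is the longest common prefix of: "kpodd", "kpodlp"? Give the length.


Words: kpodd, kpodlp
  Position 0: all 'k' => match
  Position 1: all 'p' => match
  Position 2: all 'o' => match
  Position 3: all 'd' => match
  Position 4: ('d', 'l') => mismatch, stop
LCP = "kpod" (length 4)

4


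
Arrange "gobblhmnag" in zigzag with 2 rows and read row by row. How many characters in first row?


Zigzag "gobblhmnag" into 2 rows:
Placing characters:
  'g' => row 0
  'o' => row 1
  'b' => row 0
  'b' => row 1
  'l' => row 0
  'h' => row 1
  'm' => row 0
  'n' => row 1
  'a' => row 0
  'g' => row 1
Rows:
  Row 0: "gblma"
  Row 1: "obhng"
First row length: 5

5


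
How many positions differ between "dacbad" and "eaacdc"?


Comparing "dacbad" and "eaacdc" position by position:
  Position 0: 'd' vs 'e' => DIFFER
  Position 1: 'a' vs 'a' => same
  Position 2: 'c' vs 'a' => DIFFER
  Position 3: 'b' vs 'c' => DIFFER
  Position 4: 'a' vs 'd' => DIFFER
  Position 5: 'd' vs 'c' => DIFFER
Positions that differ: 5

5


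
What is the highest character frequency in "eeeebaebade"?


Input: eeeebaebade
Character counts:
  'a': 2
  'b': 2
  'd': 1
  'e': 6
Maximum frequency: 6

6


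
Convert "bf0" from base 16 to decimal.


Input: "bf0" in base 16
Positional expansion:
  Digit 'b' (value 11) x 16^2 = 2816
  Digit 'f' (value 15) x 16^1 = 240
  Digit '0' (value 0) x 16^0 = 0
Sum = 3056

3056


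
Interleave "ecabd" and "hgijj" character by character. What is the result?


Interleaving "ecabd" and "hgijj":
  Position 0: 'e' from first, 'h' from second => "eh"
  Position 1: 'c' from first, 'g' from second => "cg"
  Position 2: 'a' from first, 'i' from second => "ai"
  Position 3: 'b' from first, 'j' from second => "bj"
  Position 4: 'd' from first, 'j' from second => "dj"
Result: ehcgaibjdj

ehcgaibjdj


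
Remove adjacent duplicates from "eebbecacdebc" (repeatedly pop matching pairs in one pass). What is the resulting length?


Input: eebbecacdebc
Stack-based adjacent duplicate removal:
  Read 'e': push. Stack: e
  Read 'e': matches stack top 'e' => pop. Stack: (empty)
  Read 'b': push. Stack: b
  Read 'b': matches stack top 'b' => pop. Stack: (empty)
  Read 'e': push. Stack: e
  Read 'c': push. Stack: ec
  Read 'a': push. Stack: eca
  Read 'c': push. Stack: ecac
  Read 'd': push. Stack: ecacd
  Read 'e': push. Stack: ecacde
  Read 'b': push. Stack: ecacdeb
  Read 'c': push. Stack: ecacdebc
Final stack: "ecacdebc" (length 8)

8


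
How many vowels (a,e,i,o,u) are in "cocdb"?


Input: cocdb
Checking each character:
  'c' at position 0: consonant
  'o' at position 1: vowel (running total: 1)
  'c' at position 2: consonant
  'd' at position 3: consonant
  'b' at position 4: consonant
Total vowels: 1

1


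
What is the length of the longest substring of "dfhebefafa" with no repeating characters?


Input: "dfhebefafa"
Sliding window (track last position of each char):
  Position 0 ('d'): window [0,0] length 1 -- new best
  Position 1 ('f'): window [0,1] length 2 -- new best
  Position 2 ('h'): window [0,2] length 3 -- new best
  Position 3 ('e'): window [0,3] length 4 -- new best
  Position 4 ('b'): window [0,4] length 5 -- new best
  Position 5 ('e'): repeat (last at 3), move window start to 4
  Position 5 ('e'): window [4,5] length 2
  Position 6 ('f'): window [4,6] length 3
  Position 7 ('a'): window [4,7] length 4
  Position 8 ('f'): repeat (last at 6), move window start to 7
  Position 8 ('f'): window [7,8] length 2
  Position 9 ('a'): repeat (last at 7), move window start to 8
  Position 9 ('a'): window [8,9] length 2
Longest substring with no repeats: "dfheb" with length 5

5


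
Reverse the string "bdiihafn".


Input: bdiihafn
Reading characters right to left:
  Position 7: 'n'
  Position 6: 'f'
  Position 5: 'a'
  Position 4: 'h'
  Position 3: 'i'
  Position 2: 'i'
  Position 1: 'd'
  Position 0: 'b'
Reversed: nfahiidb

nfahiidb


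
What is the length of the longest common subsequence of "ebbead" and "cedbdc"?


LCS of "ebbead" and "cedbdc"
DP table:
           c    e    d    b    d    c
      0    0    0    0    0    0    0
  e   0    0    1    1    1    1    1
  b   0    0    1    1    2    2    2
  b   0    0    1    1    2    2    2
  e   0    0    1    1    2    2    2
  a   0    0    1    1    2    2    2
  d   0    0    1    2    2    3    3
LCS length = dp[6][6] = 3

3


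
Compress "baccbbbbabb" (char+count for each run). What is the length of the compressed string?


Input: baccbbbbabb
Runs:
  'b' x 1 => "b1"
  'a' x 1 => "a1"
  'c' x 2 => "c2"
  'b' x 4 => "b4"
  'a' x 1 => "a1"
  'b' x 2 => "b2"
Compressed: "b1a1c2b4a1b2"
Compressed length: 12

12


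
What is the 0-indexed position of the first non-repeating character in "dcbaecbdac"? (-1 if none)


Input: dcbaecbdac
Character frequencies:
  'a': 2
  'b': 2
  'c': 3
  'd': 2
  'e': 1
Scanning left to right for freq == 1:
  Position 0 ('d'): freq=2, skip
  Position 1 ('c'): freq=3, skip
  Position 2 ('b'): freq=2, skip
  Position 3 ('a'): freq=2, skip
  Position 4 ('e'): unique! => answer = 4

4


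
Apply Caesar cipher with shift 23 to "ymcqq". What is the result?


Caesar cipher: shift "ymcqq" by 23
  'y' (pos 24) + 23 = pos 21 = 'v'
  'm' (pos 12) + 23 = pos 9 = 'j'
  'c' (pos 2) + 23 = pos 25 = 'z'
  'q' (pos 16) + 23 = pos 13 = 'n'
  'q' (pos 16) + 23 = pos 13 = 'n'
Result: vjznn

vjznn


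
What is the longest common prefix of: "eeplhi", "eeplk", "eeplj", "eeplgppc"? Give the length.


Words: eeplhi, eeplk, eeplj, eeplgppc
  Position 0: all 'e' => match
  Position 1: all 'e' => match
  Position 2: all 'p' => match
  Position 3: all 'l' => match
  Position 4: ('h', 'k', 'j', 'g') => mismatch, stop
LCP = "eepl" (length 4)

4


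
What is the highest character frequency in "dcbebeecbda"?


Input: dcbebeecbda
Character counts:
  'a': 1
  'b': 3
  'c': 2
  'd': 2
  'e': 3
Maximum frequency: 3

3


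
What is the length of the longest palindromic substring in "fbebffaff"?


Input: "fbebffaff"
Checking substrings for palindromes:
  [0:5] "fbebf" (len 5) => palindrome
  [4:9] "ffaff" (len 5) => palindrome
  [1:4] "beb" (len 3) => palindrome
  [5:8] "faf" (len 3) => palindrome
  [4:6] "ff" (len 2) => palindrome
  [7:9] "ff" (len 2) => palindrome
Longest palindromic substring: "fbebf" with length 5

5


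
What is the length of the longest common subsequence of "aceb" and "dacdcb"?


LCS of "aceb" and "dacdcb"
DP table:
           d    a    c    d    c    b
      0    0    0    0    0    0    0
  a   0    0    1    1    1    1    1
  c   0    0    1    2    2    2    2
  e   0    0    1    2    2    2    2
  b   0    0    1    2    2    2    3
LCS length = dp[4][6] = 3

3


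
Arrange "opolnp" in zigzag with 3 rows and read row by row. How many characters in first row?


Zigzag "opolnp" into 3 rows:
Placing characters:
  'o' => row 0
  'p' => row 1
  'o' => row 2
  'l' => row 1
  'n' => row 0
  'p' => row 1
Rows:
  Row 0: "on"
  Row 1: "plp"
  Row 2: "o"
First row length: 2

2


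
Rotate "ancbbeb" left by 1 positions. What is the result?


Input: "ancbbeb", rotate left by 1
First 1 characters: "a"
Remaining characters: "ncbbeb"
Concatenate remaining + first: "ncbbeb" + "a" = "ncbbeba"

ncbbeba


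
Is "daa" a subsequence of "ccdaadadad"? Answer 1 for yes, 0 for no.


Check if "daa" is a subsequence of "ccdaadadad"
Greedy scan:
  Position 0 ('c'): no match needed
  Position 1 ('c'): no match needed
  Position 2 ('d'): matches sub[0] = 'd'
  Position 3 ('a'): matches sub[1] = 'a'
  Position 4 ('a'): matches sub[2] = 'a'
  Position 5 ('d'): no match needed
  Position 6 ('a'): no match needed
  Position 7 ('d'): no match needed
  Position 8 ('a'): no match needed
  Position 9 ('d'): no match needed
All 3 characters matched => is a subsequence

1


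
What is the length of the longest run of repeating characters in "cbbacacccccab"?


Input: "cbbacacccccab"
Scanning for longest run:
  Position 1 ('b'): new char, reset run to 1
  Position 2 ('b'): continues run of 'b', length=2
  Position 3 ('a'): new char, reset run to 1
  Position 4 ('c'): new char, reset run to 1
  Position 5 ('a'): new char, reset run to 1
  Position 6 ('c'): new char, reset run to 1
  Position 7 ('c'): continues run of 'c', length=2
  Position 8 ('c'): continues run of 'c', length=3
  Position 9 ('c'): continues run of 'c', length=4
  Position 10 ('c'): continues run of 'c', length=5
  Position 11 ('a'): new char, reset run to 1
  Position 12 ('b'): new char, reset run to 1
Longest run: 'c' with length 5

5


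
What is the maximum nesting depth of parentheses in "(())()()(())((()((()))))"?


Input: "(())()()(())((()((()))))"
Tracking depth:
  Position 0 '(': depth becomes 1
  Position 1 '(': depth becomes 2
  Position 2 ')': depth becomes 1
  Position 3 ')': depth becomes 0
  Position 4 '(': depth becomes 1
  Position 5 ')': depth becomes 0
  Position 6 '(': depth becomes 1
  Position 7 ')': depth becomes 0
  Position 8 '(': depth becomes 1
  Position 9 '(': depth becomes 2
  Position 10 ')': depth becomes 1
  Position 11 ')': depth becomes 0
  Position 12 '(': depth becomes 1
  Position 13 '(': depth becomes 2
  Position 14 '(': depth becomes 3
  Position 15 ')': depth becomes 2
  Position 16 '(': depth becomes 3
  Position 17 '(': depth becomes 4
  Position 18 '(': depth becomes 5
  Position 19 ')': depth becomes 4
  Position 20 ')': depth becomes 3
  Position 21 ')': depth becomes 2
  Position 22 ')': depth becomes 1
  Position 23 ')': depth becomes 0
Maximum depth reached: 5

5


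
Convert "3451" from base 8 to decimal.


Input: "3451" in base 8
Positional expansion:
  Digit '3' (value 3) x 8^3 = 1536
  Digit '4' (value 4) x 8^2 = 256
  Digit '5' (value 5) x 8^1 = 40
  Digit '1' (value 1) x 8^0 = 1
Sum = 1833

1833


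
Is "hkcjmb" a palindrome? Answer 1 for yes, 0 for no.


Input: hkcjmb
Reversed: bmjckh
  Compare pos 0 ('h') with pos 5 ('b'): MISMATCH
  Compare pos 1 ('k') with pos 4 ('m'): MISMATCH
  Compare pos 2 ('c') with pos 3 ('j'): MISMATCH
Result: not a palindrome

0


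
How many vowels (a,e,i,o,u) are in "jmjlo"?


Input: jmjlo
Checking each character:
  'j' at position 0: consonant
  'm' at position 1: consonant
  'j' at position 2: consonant
  'l' at position 3: consonant
  'o' at position 4: vowel (running total: 1)
Total vowels: 1

1


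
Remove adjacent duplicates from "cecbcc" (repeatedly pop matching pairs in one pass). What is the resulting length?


Input: cecbcc
Stack-based adjacent duplicate removal:
  Read 'c': push. Stack: c
  Read 'e': push. Stack: ce
  Read 'c': push. Stack: cec
  Read 'b': push. Stack: cecb
  Read 'c': push. Stack: cecbc
  Read 'c': matches stack top 'c' => pop. Stack: cecb
Final stack: "cecb" (length 4)

4


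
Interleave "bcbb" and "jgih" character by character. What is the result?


Interleaving "bcbb" and "jgih":
  Position 0: 'b' from first, 'j' from second => "bj"
  Position 1: 'c' from first, 'g' from second => "cg"
  Position 2: 'b' from first, 'i' from second => "bi"
  Position 3: 'b' from first, 'h' from second => "bh"
Result: bjcgbibh

bjcgbibh


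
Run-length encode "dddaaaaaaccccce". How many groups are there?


Input: dddaaaaaaccccce
Scanning for consecutive runs:
  Group 1: 'd' x 3 (positions 0-2)
  Group 2: 'a' x 6 (positions 3-8)
  Group 3: 'c' x 5 (positions 9-13)
  Group 4: 'e' x 1 (positions 14-14)
Total groups: 4

4


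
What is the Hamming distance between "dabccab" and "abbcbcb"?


Comparing "dabccab" and "abbcbcb" position by position:
  Position 0: 'd' vs 'a' => differ
  Position 1: 'a' vs 'b' => differ
  Position 2: 'b' vs 'b' => same
  Position 3: 'c' vs 'c' => same
  Position 4: 'c' vs 'b' => differ
  Position 5: 'a' vs 'c' => differ
  Position 6: 'b' vs 'b' => same
Total differences (Hamming distance): 4

4


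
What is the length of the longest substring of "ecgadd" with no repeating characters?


Input: "ecgadd"
Sliding window (track last position of each char):
  Position 0 ('e'): window [0,0] length 1 -- new best
  Position 1 ('c'): window [0,1] length 2 -- new best
  Position 2 ('g'): window [0,2] length 3 -- new best
  Position 3 ('a'): window [0,3] length 4 -- new best
  Position 4 ('d'): window [0,4] length 5 -- new best
  Position 5 ('d'): repeat (last at 4), move window start to 5
  Position 5 ('d'): window [5,5] length 1
Longest substring with no repeats: "ecgad" with length 5

5


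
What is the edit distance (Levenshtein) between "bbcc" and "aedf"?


Computing edit distance: "bbcc" -> "aedf"
DP table:
           a    e    d    f
      0    1    2    3    4
  b   1    1    2    3    4
  b   2    2    2    3    4
  c   3    3    3    3    4
  c   4    4    4    4    4
Edit distance = dp[4][4] = 4

4


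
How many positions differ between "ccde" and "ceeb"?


Comparing "ccde" and "ceeb" position by position:
  Position 0: 'c' vs 'c' => same
  Position 1: 'c' vs 'e' => DIFFER
  Position 2: 'd' vs 'e' => DIFFER
  Position 3: 'e' vs 'b' => DIFFER
Positions that differ: 3

3


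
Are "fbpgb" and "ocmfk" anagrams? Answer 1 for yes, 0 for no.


Strings: "fbpgb", "ocmfk"
Sorted first:  bbfgp
Sorted second: cfkmo
Differ at position 0: 'b' vs 'c' => not anagrams

0


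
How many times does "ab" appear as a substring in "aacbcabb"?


Searching for "ab" in "aacbcabb"
Scanning each position:
  Position 0: "aa" => no
  Position 1: "ac" => no
  Position 2: "cb" => no
  Position 3: "bc" => no
  Position 4: "ca" => no
  Position 5: "ab" => MATCH
  Position 6: "bb" => no
Total occurrences: 1

1


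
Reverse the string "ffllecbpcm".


Input: ffllecbpcm
Reading characters right to left:
  Position 9: 'm'
  Position 8: 'c'
  Position 7: 'p'
  Position 6: 'b'
  Position 5: 'c'
  Position 4: 'e'
  Position 3: 'l'
  Position 2: 'l'
  Position 1: 'f'
  Position 0: 'f'
Reversed: mcpbcellff

mcpbcellff


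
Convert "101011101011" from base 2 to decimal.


Input: "101011101011" in base 2
Positional expansion:
  Digit '1' (value 1) x 2^11 = 2048
  Digit '0' (value 0) x 2^10 = 0
  Digit '1' (value 1) x 2^9 = 512
  Digit '0' (value 0) x 2^8 = 0
  Digit '1' (value 1) x 2^7 = 128
  Digit '1' (value 1) x 2^6 = 64
  Digit '1' (value 1) x 2^5 = 32
  Digit '0' (value 0) x 2^4 = 0
  Digit '1' (value 1) x 2^3 = 8
  Digit '0' (value 0) x 2^2 = 0
  Digit '1' (value 1) x 2^1 = 2
  Digit '1' (value 1) x 2^0 = 1
Sum = 2795

2795


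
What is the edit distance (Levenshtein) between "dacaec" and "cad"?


Computing edit distance: "dacaec" -> "cad"
DP table:
           c    a    d
      0    1    2    3
  d   1    1    2    2
  a   2    2    1    2
  c   3    2    2    2
  a   4    3    2    3
  e   5    4    3    3
  c   6    5    4    4
Edit distance = dp[6][3] = 4

4


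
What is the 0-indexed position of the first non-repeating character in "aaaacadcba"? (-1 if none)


Input: aaaacadcba
Character frequencies:
  'a': 6
  'b': 1
  'c': 2
  'd': 1
Scanning left to right for freq == 1:
  Position 0 ('a'): freq=6, skip
  Position 1 ('a'): freq=6, skip
  Position 2 ('a'): freq=6, skip
  Position 3 ('a'): freq=6, skip
  Position 4 ('c'): freq=2, skip
  Position 5 ('a'): freq=6, skip
  Position 6 ('d'): unique! => answer = 6

6


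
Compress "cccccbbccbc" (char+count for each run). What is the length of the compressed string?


Input: cccccbbccbc
Runs:
  'c' x 5 => "c5"
  'b' x 2 => "b2"
  'c' x 2 => "c2"
  'b' x 1 => "b1"
  'c' x 1 => "c1"
Compressed: "c5b2c2b1c1"
Compressed length: 10

10


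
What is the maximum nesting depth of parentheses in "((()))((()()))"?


Input: "((()))((()()))"
Tracking depth:
  Position 0 '(': depth becomes 1
  Position 1 '(': depth becomes 2
  Position 2 '(': depth becomes 3
  Position 3 ')': depth becomes 2
  Position 4 ')': depth becomes 1
  Position 5 ')': depth becomes 0
  Position 6 '(': depth becomes 1
  Position 7 '(': depth becomes 2
  Position 8 '(': depth becomes 3
  Position 9 ')': depth becomes 2
  Position 10 '(': depth becomes 3
  Position 11 ')': depth becomes 2
  Position 12 ')': depth becomes 1
  Position 13 ')': depth becomes 0
Maximum depth reached: 3

3


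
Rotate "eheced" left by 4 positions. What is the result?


Input: "eheced", rotate left by 4
First 4 characters: "ehec"
Remaining characters: "ed"
Concatenate remaining + first: "ed" + "ehec" = "edehec"

edehec


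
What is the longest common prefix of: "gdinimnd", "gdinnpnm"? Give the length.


Words: gdinimnd, gdinnpnm
  Position 0: all 'g' => match
  Position 1: all 'd' => match
  Position 2: all 'i' => match
  Position 3: all 'n' => match
  Position 4: ('i', 'n') => mismatch, stop
LCP = "gdin" (length 4)

4


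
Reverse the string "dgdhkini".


Input: dgdhkini
Reading characters right to left:
  Position 7: 'i'
  Position 6: 'n'
  Position 5: 'i'
  Position 4: 'k'
  Position 3: 'h'
  Position 2: 'd'
  Position 1: 'g'
  Position 0: 'd'
Reversed: inikhdgd

inikhdgd


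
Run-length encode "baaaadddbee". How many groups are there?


Input: baaaadddbee
Scanning for consecutive runs:
  Group 1: 'b' x 1 (positions 0-0)
  Group 2: 'a' x 4 (positions 1-4)
  Group 3: 'd' x 3 (positions 5-7)
  Group 4: 'b' x 1 (positions 8-8)
  Group 5: 'e' x 2 (positions 9-10)
Total groups: 5

5


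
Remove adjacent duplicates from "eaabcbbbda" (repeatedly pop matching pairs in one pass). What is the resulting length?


Input: eaabcbbbda
Stack-based adjacent duplicate removal:
  Read 'e': push. Stack: e
  Read 'a': push. Stack: ea
  Read 'a': matches stack top 'a' => pop. Stack: e
  Read 'b': push. Stack: eb
  Read 'c': push. Stack: ebc
  Read 'b': push. Stack: ebcb
  Read 'b': matches stack top 'b' => pop. Stack: ebc
  Read 'b': push. Stack: ebcb
  Read 'd': push. Stack: ebcbd
  Read 'a': push. Stack: ebcbda
Final stack: "ebcbda" (length 6)

6


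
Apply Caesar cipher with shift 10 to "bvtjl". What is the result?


Caesar cipher: shift "bvtjl" by 10
  'b' (pos 1) + 10 = pos 11 = 'l'
  'v' (pos 21) + 10 = pos 5 = 'f'
  't' (pos 19) + 10 = pos 3 = 'd'
  'j' (pos 9) + 10 = pos 19 = 't'
  'l' (pos 11) + 10 = pos 21 = 'v'
Result: lfdtv

lfdtv


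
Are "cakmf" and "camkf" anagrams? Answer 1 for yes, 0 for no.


Strings: "cakmf", "camkf"
Sorted first:  acfkm
Sorted second: acfkm
Sorted forms match => anagrams

1


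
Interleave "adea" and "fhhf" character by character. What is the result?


Interleaving "adea" and "fhhf":
  Position 0: 'a' from first, 'f' from second => "af"
  Position 1: 'd' from first, 'h' from second => "dh"
  Position 2: 'e' from first, 'h' from second => "eh"
  Position 3: 'a' from first, 'f' from second => "af"
Result: afdhehaf

afdhehaf


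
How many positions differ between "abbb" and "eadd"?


Comparing "abbb" and "eadd" position by position:
  Position 0: 'a' vs 'e' => DIFFER
  Position 1: 'b' vs 'a' => DIFFER
  Position 2: 'b' vs 'd' => DIFFER
  Position 3: 'b' vs 'd' => DIFFER
Positions that differ: 4

4


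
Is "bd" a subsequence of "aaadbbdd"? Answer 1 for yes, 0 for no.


Check if "bd" is a subsequence of "aaadbbdd"
Greedy scan:
  Position 0 ('a'): no match needed
  Position 1 ('a'): no match needed
  Position 2 ('a'): no match needed
  Position 3 ('d'): no match needed
  Position 4 ('b'): matches sub[0] = 'b'
  Position 5 ('b'): no match needed
  Position 6 ('d'): matches sub[1] = 'd'
  Position 7 ('d'): no match needed
All 2 characters matched => is a subsequence

1


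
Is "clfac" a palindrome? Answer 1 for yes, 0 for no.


Input: clfac
Reversed: caflc
  Compare pos 0 ('c') with pos 4 ('c'): match
  Compare pos 1 ('l') with pos 3 ('a'): MISMATCH
Result: not a palindrome

0


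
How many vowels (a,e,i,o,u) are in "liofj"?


Input: liofj
Checking each character:
  'l' at position 0: consonant
  'i' at position 1: vowel (running total: 1)
  'o' at position 2: vowel (running total: 2)
  'f' at position 3: consonant
  'j' at position 4: consonant
Total vowels: 2

2


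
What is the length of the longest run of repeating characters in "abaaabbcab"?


Input: "abaaabbcab"
Scanning for longest run:
  Position 1 ('b'): new char, reset run to 1
  Position 2 ('a'): new char, reset run to 1
  Position 3 ('a'): continues run of 'a', length=2
  Position 4 ('a'): continues run of 'a', length=3
  Position 5 ('b'): new char, reset run to 1
  Position 6 ('b'): continues run of 'b', length=2
  Position 7 ('c'): new char, reset run to 1
  Position 8 ('a'): new char, reset run to 1
  Position 9 ('b'): new char, reset run to 1
Longest run: 'a' with length 3

3


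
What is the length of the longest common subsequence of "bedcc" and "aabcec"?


LCS of "bedcc" and "aabcec"
DP table:
           a    a    b    c    e    c
      0    0    0    0    0    0    0
  b   0    0    0    1    1    1    1
  e   0    0    0    1    1    2    2
  d   0    0    0    1    1    2    2
  c   0    0    0    1    2    2    3
  c   0    0    0    1    2    2    3
LCS length = dp[5][6] = 3

3


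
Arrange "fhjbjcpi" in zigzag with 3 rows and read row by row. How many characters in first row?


Zigzag "fhjbjcpi" into 3 rows:
Placing characters:
  'f' => row 0
  'h' => row 1
  'j' => row 2
  'b' => row 1
  'j' => row 0
  'c' => row 1
  'p' => row 2
  'i' => row 1
Rows:
  Row 0: "fj"
  Row 1: "hbci"
  Row 2: "jp"
First row length: 2

2


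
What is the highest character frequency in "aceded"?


Input: aceded
Character counts:
  'a': 1
  'c': 1
  'd': 2
  'e': 2
Maximum frequency: 2

2


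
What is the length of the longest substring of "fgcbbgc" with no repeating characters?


Input: "fgcbbgc"
Sliding window (track last position of each char):
  Position 0 ('f'): window [0,0] length 1 -- new best
  Position 1 ('g'): window [0,1] length 2 -- new best
  Position 2 ('c'): window [0,2] length 3 -- new best
  Position 3 ('b'): window [0,3] length 4 -- new best
  Position 4 ('b'): repeat (last at 3), move window start to 4
  Position 4 ('b'): window [4,4] length 1
  Position 5 ('g'): window [4,5] length 2
  Position 6 ('c'): window [4,6] length 3
Longest substring with no repeats: "fgcb" with length 4

4


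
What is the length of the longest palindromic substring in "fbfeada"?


Input: "fbfeada"
Checking substrings for palindromes:
  [0:3] "fbf" (len 3) => palindrome
  [4:7] "ada" (len 3) => palindrome
Longest palindromic substring: "fbf" with length 3

3


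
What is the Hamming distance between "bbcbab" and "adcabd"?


Comparing "bbcbab" and "adcabd" position by position:
  Position 0: 'b' vs 'a' => differ
  Position 1: 'b' vs 'd' => differ
  Position 2: 'c' vs 'c' => same
  Position 3: 'b' vs 'a' => differ
  Position 4: 'a' vs 'b' => differ
  Position 5: 'b' vs 'd' => differ
Total differences (Hamming distance): 5

5


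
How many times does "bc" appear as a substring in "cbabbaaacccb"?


Searching for "bc" in "cbabbaaacccb"
Scanning each position:
  Position 0: "cb" => no
  Position 1: "ba" => no
  Position 2: "ab" => no
  Position 3: "bb" => no
  Position 4: "ba" => no
  Position 5: "aa" => no
  Position 6: "aa" => no
  Position 7: "ac" => no
  Position 8: "cc" => no
  Position 9: "cc" => no
  Position 10: "cb" => no
Total occurrences: 0

0


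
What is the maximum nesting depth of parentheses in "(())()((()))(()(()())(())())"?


Input: "(())()((()))(()(()())(())())"
Tracking depth:
  Position 0 '(': depth becomes 1
  Position 1 '(': depth becomes 2
  Position 2 ')': depth becomes 1
  Position 3 ')': depth becomes 0
  Position 4 '(': depth becomes 1
  Position 5 ')': depth becomes 0
  Position 6 '(': depth becomes 1
  Position 7 '(': depth becomes 2
  Position 8 '(': depth becomes 3
  Position 9 ')': depth becomes 2
  Position 10 ')': depth becomes 1
  Position 11 ')': depth becomes 0
  Position 12 '(': depth becomes 1
  Position 13 '(': depth becomes 2
  Position 14 ')': depth becomes 1
  Position 15 '(': depth becomes 2
  Position 16 '(': depth becomes 3
  Position 17 ')': depth becomes 2
  Position 18 '(': depth becomes 3
  Position 19 ')': depth becomes 2
  Position 20 ')': depth becomes 1
  Position 21 '(': depth becomes 2
  Position 22 '(': depth becomes 3
  Position 23 ')': depth becomes 2
  Position 24 ')': depth becomes 1
  Position 25 '(': depth becomes 2
  Position 26 ')': depth becomes 1
  Position 27 ')': depth becomes 0
Maximum depth reached: 3

3


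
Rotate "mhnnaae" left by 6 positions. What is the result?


Input: "mhnnaae", rotate left by 6
First 6 characters: "mhnnaa"
Remaining characters: "e"
Concatenate remaining + first: "e" + "mhnnaa" = "emhnnaa"

emhnnaa


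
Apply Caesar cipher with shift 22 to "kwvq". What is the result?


Caesar cipher: shift "kwvq" by 22
  'k' (pos 10) + 22 = pos 6 = 'g'
  'w' (pos 22) + 22 = pos 18 = 's'
  'v' (pos 21) + 22 = pos 17 = 'r'
  'q' (pos 16) + 22 = pos 12 = 'm'
Result: gsrm

gsrm


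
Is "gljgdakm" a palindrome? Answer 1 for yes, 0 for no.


Input: gljgdakm
Reversed: mkadgjlg
  Compare pos 0 ('g') with pos 7 ('m'): MISMATCH
  Compare pos 1 ('l') with pos 6 ('k'): MISMATCH
  Compare pos 2 ('j') with pos 5 ('a'): MISMATCH
  Compare pos 3 ('g') with pos 4 ('d'): MISMATCH
Result: not a palindrome

0


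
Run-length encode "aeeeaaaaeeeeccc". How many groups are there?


Input: aeeeaaaaeeeeccc
Scanning for consecutive runs:
  Group 1: 'a' x 1 (positions 0-0)
  Group 2: 'e' x 3 (positions 1-3)
  Group 3: 'a' x 4 (positions 4-7)
  Group 4: 'e' x 4 (positions 8-11)
  Group 5: 'c' x 3 (positions 12-14)
Total groups: 5

5


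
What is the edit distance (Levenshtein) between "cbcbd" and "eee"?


Computing edit distance: "cbcbd" -> "eee"
DP table:
           e    e    e
      0    1    2    3
  c   1    1    2    3
  b   2    2    2    3
  c   3    3    3    3
  b   4    4    4    4
  d   5    5    5    5
Edit distance = dp[5][3] = 5

5


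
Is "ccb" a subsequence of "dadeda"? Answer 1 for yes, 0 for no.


Check if "ccb" is a subsequence of "dadeda"
Greedy scan:
  Position 0 ('d'): no match needed
  Position 1 ('a'): no match needed
  Position 2 ('d'): no match needed
  Position 3 ('e'): no match needed
  Position 4 ('d'): no match needed
  Position 5 ('a'): no match needed
Only matched 0/3 characters => not a subsequence

0


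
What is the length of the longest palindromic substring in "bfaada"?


Input: "bfaada"
Checking substrings for palindromes:
  [3:6] "ada" (len 3) => palindrome
  [2:4] "aa" (len 2) => palindrome
Longest palindromic substring: "ada" with length 3

3


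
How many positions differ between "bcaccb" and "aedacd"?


Comparing "bcaccb" and "aedacd" position by position:
  Position 0: 'b' vs 'a' => DIFFER
  Position 1: 'c' vs 'e' => DIFFER
  Position 2: 'a' vs 'd' => DIFFER
  Position 3: 'c' vs 'a' => DIFFER
  Position 4: 'c' vs 'c' => same
  Position 5: 'b' vs 'd' => DIFFER
Positions that differ: 5

5


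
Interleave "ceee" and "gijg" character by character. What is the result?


Interleaving "ceee" and "gijg":
  Position 0: 'c' from first, 'g' from second => "cg"
  Position 1: 'e' from first, 'i' from second => "ei"
  Position 2: 'e' from first, 'j' from second => "ej"
  Position 3: 'e' from first, 'g' from second => "eg"
Result: cgeiejeg

cgeiejeg


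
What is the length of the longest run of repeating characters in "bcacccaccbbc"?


Input: "bcacccaccbbc"
Scanning for longest run:
  Position 1 ('c'): new char, reset run to 1
  Position 2 ('a'): new char, reset run to 1
  Position 3 ('c'): new char, reset run to 1
  Position 4 ('c'): continues run of 'c', length=2
  Position 5 ('c'): continues run of 'c', length=3
  Position 6 ('a'): new char, reset run to 1
  Position 7 ('c'): new char, reset run to 1
  Position 8 ('c'): continues run of 'c', length=2
  Position 9 ('b'): new char, reset run to 1
  Position 10 ('b'): continues run of 'b', length=2
  Position 11 ('c'): new char, reset run to 1
Longest run: 'c' with length 3

3


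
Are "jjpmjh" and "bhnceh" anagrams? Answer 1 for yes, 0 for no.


Strings: "jjpmjh", "bhnceh"
Sorted first:  hjjjmp
Sorted second: bcehhn
Differ at position 0: 'h' vs 'b' => not anagrams

0


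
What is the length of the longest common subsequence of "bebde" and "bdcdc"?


LCS of "bebde" and "bdcdc"
DP table:
           b    d    c    d    c
      0    0    0    0    0    0
  b   0    1    1    1    1    1
  e   0    1    1    1    1    1
  b   0    1    1    1    1    1
  d   0    1    2    2    2    2
  e   0    1    2    2    2    2
LCS length = dp[5][5] = 2

2


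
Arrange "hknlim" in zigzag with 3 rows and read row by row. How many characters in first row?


Zigzag "hknlim" into 3 rows:
Placing characters:
  'h' => row 0
  'k' => row 1
  'n' => row 2
  'l' => row 1
  'i' => row 0
  'm' => row 1
Rows:
  Row 0: "hi"
  Row 1: "klm"
  Row 2: "n"
First row length: 2

2


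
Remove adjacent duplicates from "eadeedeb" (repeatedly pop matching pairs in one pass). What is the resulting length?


Input: eadeedeb
Stack-based adjacent duplicate removal:
  Read 'e': push. Stack: e
  Read 'a': push. Stack: ea
  Read 'd': push. Stack: ead
  Read 'e': push. Stack: eade
  Read 'e': matches stack top 'e' => pop. Stack: ead
  Read 'd': matches stack top 'd' => pop. Stack: ea
  Read 'e': push. Stack: eae
  Read 'b': push. Stack: eaeb
Final stack: "eaeb" (length 4)

4


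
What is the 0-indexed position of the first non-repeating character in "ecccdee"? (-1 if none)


Input: ecccdee
Character frequencies:
  'c': 3
  'd': 1
  'e': 3
Scanning left to right for freq == 1:
  Position 0 ('e'): freq=3, skip
  Position 1 ('c'): freq=3, skip
  Position 2 ('c'): freq=3, skip
  Position 3 ('c'): freq=3, skip
  Position 4 ('d'): unique! => answer = 4

4


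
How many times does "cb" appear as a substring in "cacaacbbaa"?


Searching for "cb" in "cacaacbbaa"
Scanning each position:
  Position 0: "ca" => no
  Position 1: "ac" => no
  Position 2: "ca" => no
  Position 3: "aa" => no
  Position 4: "ac" => no
  Position 5: "cb" => MATCH
  Position 6: "bb" => no
  Position 7: "ba" => no
  Position 8: "aa" => no
Total occurrences: 1

1


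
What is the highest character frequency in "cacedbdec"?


Input: cacedbdec
Character counts:
  'a': 1
  'b': 1
  'c': 3
  'd': 2
  'e': 2
Maximum frequency: 3

3


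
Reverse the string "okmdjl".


Input: okmdjl
Reading characters right to left:
  Position 5: 'l'
  Position 4: 'j'
  Position 3: 'd'
  Position 2: 'm'
  Position 1: 'k'
  Position 0: 'o'
Reversed: ljdmko

ljdmko


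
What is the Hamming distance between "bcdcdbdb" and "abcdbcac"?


Comparing "bcdcdbdb" and "abcdbcac" position by position:
  Position 0: 'b' vs 'a' => differ
  Position 1: 'c' vs 'b' => differ
  Position 2: 'd' vs 'c' => differ
  Position 3: 'c' vs 'd' => differ
  Position 4: 'd' vs 'b' => differ
  Position 5: 'b' vs 'c' => differ
  Position 6: 'd' vs 'a' => differ
  Position 7: 'b' vs 'c' => differ
Total differences (Hamming distance): 8

8


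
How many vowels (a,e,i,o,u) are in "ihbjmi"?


Input: ihbjmi
Checking each character:
  'i' at position 0: vowel (running total: 1)
  'h' at position 1: consonant
  'b' at position 2: consonant
  'j' at position 3: consonant
  'm' at position 4: consonant
  'i' at position 5: vowel (running total: 2)
Total vowels: 2

2


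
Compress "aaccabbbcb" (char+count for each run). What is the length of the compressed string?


Input: aaccabbbcb
Runs:
  'a' x 2 => "a2"
  'c' x 2 => "c2"
  'a' x 1 => "a1"
  'b' x 3 => "b3"
  'c' x 1 => "c1"
  'b' x 1 => "b1"
Compressed: "a2c2a1b3c1b1"
Compressed length: 12

12


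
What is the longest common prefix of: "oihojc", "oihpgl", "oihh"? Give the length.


Words: oihojc, oihpgl, oihh
  Position 0: all 'o' => match
  Position 1: all 'i' => match
  Position 2: all 'h' => match
  Position 3: ('o', 'p', 'h') => mismatch, stop
LCP = "oih" (length 3)

3


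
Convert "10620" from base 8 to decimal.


Input: "10620" in base 8
Positional expansion:
  Digit '1' (value 1) x 8^4 = 4096
  Digit '0' (value 0) x 8^3 = 0
  Digit '6' (value 6) x 8^2 = 384
  Digit '2' (value 2) x 8^1 = 16
  Digit '0' (value 0) x 8^0 = 0
Sum = 4496

4496


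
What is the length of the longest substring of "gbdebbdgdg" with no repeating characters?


Input: "gbdebbdgdg"
Sliding window (track last position of each char):
  Position 0 ('g'): window [0,0] length 1 -- new best
  Position 1 ('b'): window [0,1] length 2 -- new best
  Position 2 ('d'): window [0,2] length 3 -- new best
  Position 3 ('e'): window [0,3] length 4 -- new best
  Position 4 ('b'): repeat (last at 1), move window start to 2
  Position 4 ('b'): window [2,4] length 3
  Position 5 ('b'): repeat (last at 4), move window start to 5
  Position 5 ('b'): window [5,5] length 1
  Position 6 ('d'): window [5,6] length 2
  Position 7 ('g'): window [5,7] length 3
  Position 8 ('d'): repeat (last at 6), move window start to 7
  Position 8 ('d'): window [7,8] length 2
  Position 9 ('g'): repeat (last at 7), move window start to 8
  Position 9 ('g'): window [8,9] length 2
Longest substring with no repeats: "gbde" with length 4

4


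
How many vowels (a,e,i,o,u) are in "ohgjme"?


Input: ohgjme
Checking each character:
  'o' at position 0: vowel (running total: 1)
  'h' at position 1: consonant
  'g' at position 2: consonant
  'j' at position 3: consonant
  'm' at position 4: consonant
  'e' at position 5: vowel (running total: 2)
Total vowels: 2

2


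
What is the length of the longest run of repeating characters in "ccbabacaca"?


Input: "ccbabacaca"
Scanning for longest run:
  Position 1 ('c'): continues run of 'c', length=2
  Position 2 ('b'): new char, reset run to 1
  Position 3 ('a'): new char, reset run to 1
  Position 4 ('b'): new char, reset run to 1
  Position 5 ('a'): new char, reset run to 1
  Position 6 ('c'): new char, reset run to 1
  Position 7 ('a'): new char, reset run to 1
  Position 8 ('c'): new char, reset run to 1
  Position 9 ('a'): new char, reset run to 1
Longest run: 'c' with length 2

2


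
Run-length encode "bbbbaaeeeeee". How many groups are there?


Input: bbbbaaeeeeee
Scanning for consecutive runs:
  Group 1: 'b' x 4 (positions 0-3)
  Group 2: 'a' x 2 (positions 4-5)
  Group 3: 'e' x 6 (positions 6-11)
Total groups: 3

3


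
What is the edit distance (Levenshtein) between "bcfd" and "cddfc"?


Computing edit distance: "bcfd" -> "cddfc"
DP table:
           c    d    d    f    c
      0    1    2    3    4    5
  b   1    1    2    3    4    5
  c   2    1    2    3    4    4
  f   3    2    2    3    3    4
  d   4    3    2    2    3    4
Edit distance = dp[4][5] = 4

4


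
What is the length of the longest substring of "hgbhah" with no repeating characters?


Input: "hgbhah"
Sliding window (track last position of each char):
  Position 0 ('h'): window [0,0] length 1 -- new best
  Position 1 ('g'): window [0,1] length 2 -- new best
  Position 2 ('b'): window [0,2] length 3 -- new best
  Position 3 ('h'): repeat (last at 0), move window start to 1
  Position 3 ('h'): window [1,3] length 3
  Position 4 ('a'): window [1,4] length 4 -- new best
  Position 5 ('h'): repeat (last at 3), move window start to 4
  Position 5 ('h'): window [4,5] length 2
Longest substring with no repeats: "gbha" with length 4

4


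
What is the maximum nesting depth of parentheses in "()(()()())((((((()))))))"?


Input: "()(()()())((((((()))))))"
Tracking depth:
  Position 0 '(': depth becomes 1
  Position 1 ')': depth becomes 0
  Position 2 '(': depth becomes 1
  Position 3 '(': depth becomes 2
  Position 4 ')': depth becomes 1
  Position 5 '(': depth becomes 2
  Position 6 ')': depth becomes 1
  Position 7 '(': depth becomes 2
  Position 8 ')': depth becomes 1
  Position 9 ')': depth becomes 0
  Position 10 '(': depth becomes 1
  Position 11 '(': depth becomes 2
  Position 12 '(': depth becomes 3
  Position 13 '(': depth becomes 4
  Position 14 '(': depth becomes 5
  Position 15 '(': depth becomes 6
  Position 16 '(': depth becomes 7
  Position 17 ')': depth becomes 6
  Position 18 ')': depth becomes 5
  Position 19 ')': depth becomes 4
  Position 20 ')': depth becomes 3
  Position 21 ')': depth becomes 2
  Position 22 ')': depth becomes 1
  Position 23 ')': depth becomes 0
Maximum depth reached: 7

7


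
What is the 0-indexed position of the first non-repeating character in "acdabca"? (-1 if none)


Input: acdabca
Character frequencies:
  'a': 3
  'b': 1
  'c': 2
  'd': 1
Scanning left to right for freq == 1:
  Position 0 ('a'): freq=3, skip
  Position 1 ('c'): freq=2, skip
  Position 2 ('d'): unique! => answer = 2

2
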